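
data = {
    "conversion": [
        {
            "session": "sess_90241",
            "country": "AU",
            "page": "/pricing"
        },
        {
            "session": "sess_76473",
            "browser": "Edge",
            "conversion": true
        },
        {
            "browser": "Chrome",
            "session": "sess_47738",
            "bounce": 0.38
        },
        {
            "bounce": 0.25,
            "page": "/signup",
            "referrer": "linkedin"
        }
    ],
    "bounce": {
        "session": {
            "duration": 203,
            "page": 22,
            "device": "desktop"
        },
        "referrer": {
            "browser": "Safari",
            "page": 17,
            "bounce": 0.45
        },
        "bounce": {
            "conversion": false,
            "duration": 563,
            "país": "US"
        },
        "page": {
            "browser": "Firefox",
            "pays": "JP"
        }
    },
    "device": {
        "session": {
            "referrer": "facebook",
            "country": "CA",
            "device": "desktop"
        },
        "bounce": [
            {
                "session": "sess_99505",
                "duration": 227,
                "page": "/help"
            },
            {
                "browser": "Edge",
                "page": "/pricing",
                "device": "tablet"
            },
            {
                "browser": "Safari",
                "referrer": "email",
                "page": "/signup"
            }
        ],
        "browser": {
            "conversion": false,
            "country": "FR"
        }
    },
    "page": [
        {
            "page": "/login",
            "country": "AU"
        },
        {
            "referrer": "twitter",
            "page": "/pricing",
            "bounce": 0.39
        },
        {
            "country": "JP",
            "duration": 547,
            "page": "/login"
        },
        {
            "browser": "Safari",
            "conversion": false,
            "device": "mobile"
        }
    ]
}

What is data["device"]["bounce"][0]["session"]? "sess_99505"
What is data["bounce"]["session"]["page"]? 22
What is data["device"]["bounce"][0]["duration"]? 227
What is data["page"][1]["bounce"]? 0.39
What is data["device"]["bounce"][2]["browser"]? "Safari"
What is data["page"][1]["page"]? "/pricing"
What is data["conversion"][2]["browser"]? "Chrome"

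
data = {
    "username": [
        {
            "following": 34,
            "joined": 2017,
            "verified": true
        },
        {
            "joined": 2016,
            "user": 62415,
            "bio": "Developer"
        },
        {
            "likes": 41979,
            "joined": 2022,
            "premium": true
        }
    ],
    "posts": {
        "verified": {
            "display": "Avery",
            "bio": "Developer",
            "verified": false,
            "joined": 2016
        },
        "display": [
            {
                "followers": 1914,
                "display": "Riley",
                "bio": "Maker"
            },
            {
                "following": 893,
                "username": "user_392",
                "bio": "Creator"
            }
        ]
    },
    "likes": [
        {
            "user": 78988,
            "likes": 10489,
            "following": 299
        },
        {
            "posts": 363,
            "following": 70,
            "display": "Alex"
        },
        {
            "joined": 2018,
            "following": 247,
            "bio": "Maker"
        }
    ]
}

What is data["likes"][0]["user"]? 78988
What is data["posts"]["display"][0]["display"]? "Riley"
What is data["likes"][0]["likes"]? 10489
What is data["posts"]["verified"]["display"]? "Avery"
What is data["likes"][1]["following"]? 70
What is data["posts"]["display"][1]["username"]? "user_392"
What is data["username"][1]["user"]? 62415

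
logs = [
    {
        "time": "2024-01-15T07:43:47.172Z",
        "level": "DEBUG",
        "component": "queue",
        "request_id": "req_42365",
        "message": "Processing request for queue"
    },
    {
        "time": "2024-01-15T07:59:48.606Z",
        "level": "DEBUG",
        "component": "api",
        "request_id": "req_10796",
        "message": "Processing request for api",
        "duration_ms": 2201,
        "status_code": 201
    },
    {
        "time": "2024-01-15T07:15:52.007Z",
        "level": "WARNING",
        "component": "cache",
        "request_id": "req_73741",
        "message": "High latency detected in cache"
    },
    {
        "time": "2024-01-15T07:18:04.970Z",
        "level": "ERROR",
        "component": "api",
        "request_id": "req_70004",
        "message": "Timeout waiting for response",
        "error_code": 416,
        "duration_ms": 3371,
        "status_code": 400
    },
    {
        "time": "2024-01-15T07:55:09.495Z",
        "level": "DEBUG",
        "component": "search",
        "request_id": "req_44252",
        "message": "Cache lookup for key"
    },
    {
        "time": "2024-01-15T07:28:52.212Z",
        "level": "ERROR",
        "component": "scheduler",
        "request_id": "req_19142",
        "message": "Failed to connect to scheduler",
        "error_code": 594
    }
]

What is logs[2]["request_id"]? "req_73741"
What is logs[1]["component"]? "api"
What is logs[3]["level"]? "ERROR"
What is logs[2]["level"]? "WARNING"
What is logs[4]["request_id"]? "req_44252"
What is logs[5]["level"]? "ERROR"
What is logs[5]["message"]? "Failed to connect to scheduler"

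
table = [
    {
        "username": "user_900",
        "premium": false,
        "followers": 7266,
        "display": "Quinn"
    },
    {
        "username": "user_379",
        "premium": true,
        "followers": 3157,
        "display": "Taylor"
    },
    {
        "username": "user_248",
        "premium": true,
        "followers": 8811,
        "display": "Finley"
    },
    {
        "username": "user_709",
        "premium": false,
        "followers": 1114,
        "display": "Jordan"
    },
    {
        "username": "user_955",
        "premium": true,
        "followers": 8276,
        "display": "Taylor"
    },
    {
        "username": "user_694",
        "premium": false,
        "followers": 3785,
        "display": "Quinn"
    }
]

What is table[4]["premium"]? True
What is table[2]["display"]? "Finley"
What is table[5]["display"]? "Quinn"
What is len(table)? 6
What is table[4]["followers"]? 8276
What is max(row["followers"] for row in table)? 8811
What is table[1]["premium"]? True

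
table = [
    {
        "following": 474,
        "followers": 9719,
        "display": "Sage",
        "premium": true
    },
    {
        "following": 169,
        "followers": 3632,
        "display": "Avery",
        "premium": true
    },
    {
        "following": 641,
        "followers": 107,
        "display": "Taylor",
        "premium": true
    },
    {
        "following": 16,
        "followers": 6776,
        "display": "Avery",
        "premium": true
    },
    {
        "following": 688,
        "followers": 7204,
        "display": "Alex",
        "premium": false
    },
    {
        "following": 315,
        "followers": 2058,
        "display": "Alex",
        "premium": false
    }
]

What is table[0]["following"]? 474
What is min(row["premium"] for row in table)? False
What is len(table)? 6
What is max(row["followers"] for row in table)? 9719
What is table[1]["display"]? "Avery"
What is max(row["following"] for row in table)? 688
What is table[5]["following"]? 315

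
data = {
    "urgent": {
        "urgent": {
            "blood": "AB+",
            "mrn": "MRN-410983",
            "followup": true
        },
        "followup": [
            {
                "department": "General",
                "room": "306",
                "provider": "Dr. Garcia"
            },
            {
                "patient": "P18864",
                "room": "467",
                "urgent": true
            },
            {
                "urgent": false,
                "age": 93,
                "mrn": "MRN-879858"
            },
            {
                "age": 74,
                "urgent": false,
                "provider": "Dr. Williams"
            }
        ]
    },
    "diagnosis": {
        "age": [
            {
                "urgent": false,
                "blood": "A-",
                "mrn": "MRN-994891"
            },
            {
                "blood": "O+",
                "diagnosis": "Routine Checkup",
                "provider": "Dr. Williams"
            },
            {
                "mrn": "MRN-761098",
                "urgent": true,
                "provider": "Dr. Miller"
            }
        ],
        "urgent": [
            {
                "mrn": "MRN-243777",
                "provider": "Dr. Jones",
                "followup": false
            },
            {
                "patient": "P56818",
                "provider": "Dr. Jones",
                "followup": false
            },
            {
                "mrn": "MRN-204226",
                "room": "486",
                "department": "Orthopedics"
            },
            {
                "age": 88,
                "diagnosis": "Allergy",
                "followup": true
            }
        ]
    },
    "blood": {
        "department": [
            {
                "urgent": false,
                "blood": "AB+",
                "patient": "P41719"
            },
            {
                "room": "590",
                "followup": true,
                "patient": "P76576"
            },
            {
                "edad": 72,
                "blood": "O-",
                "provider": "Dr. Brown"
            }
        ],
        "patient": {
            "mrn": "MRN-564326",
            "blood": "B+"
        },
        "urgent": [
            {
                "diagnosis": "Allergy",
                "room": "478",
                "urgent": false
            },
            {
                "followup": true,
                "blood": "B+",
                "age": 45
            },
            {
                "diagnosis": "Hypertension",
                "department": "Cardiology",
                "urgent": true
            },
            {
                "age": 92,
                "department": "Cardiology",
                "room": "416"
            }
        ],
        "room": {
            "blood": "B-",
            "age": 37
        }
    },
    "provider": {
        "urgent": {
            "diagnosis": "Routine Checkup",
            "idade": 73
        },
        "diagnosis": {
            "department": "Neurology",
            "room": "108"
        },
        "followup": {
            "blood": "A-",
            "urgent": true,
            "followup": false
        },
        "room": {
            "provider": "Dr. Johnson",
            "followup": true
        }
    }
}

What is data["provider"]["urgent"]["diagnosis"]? "Routine Checkup"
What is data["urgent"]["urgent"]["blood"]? "AB+"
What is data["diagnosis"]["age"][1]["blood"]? "O+"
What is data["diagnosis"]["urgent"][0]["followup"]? False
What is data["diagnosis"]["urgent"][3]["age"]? 88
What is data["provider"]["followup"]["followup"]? False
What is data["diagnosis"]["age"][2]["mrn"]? "MRN-761098"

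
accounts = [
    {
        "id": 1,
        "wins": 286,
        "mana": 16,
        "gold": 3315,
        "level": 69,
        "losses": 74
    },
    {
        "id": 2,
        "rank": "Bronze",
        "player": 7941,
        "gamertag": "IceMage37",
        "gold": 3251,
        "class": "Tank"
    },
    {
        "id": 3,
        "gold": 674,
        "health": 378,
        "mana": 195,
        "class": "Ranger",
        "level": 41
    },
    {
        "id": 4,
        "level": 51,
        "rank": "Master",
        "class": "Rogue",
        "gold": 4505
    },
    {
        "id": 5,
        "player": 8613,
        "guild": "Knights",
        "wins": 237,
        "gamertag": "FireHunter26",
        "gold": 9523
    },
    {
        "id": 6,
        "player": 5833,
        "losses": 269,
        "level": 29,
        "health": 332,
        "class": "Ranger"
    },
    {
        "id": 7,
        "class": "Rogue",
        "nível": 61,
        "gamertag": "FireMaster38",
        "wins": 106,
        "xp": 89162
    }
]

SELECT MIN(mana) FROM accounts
16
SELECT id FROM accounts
[1, 2, 3, 4, 5, 6, 7]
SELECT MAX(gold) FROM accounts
9523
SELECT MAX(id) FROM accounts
7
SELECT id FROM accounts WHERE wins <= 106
[7]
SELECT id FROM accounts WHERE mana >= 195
[3]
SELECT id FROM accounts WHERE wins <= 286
[1, 5, 7]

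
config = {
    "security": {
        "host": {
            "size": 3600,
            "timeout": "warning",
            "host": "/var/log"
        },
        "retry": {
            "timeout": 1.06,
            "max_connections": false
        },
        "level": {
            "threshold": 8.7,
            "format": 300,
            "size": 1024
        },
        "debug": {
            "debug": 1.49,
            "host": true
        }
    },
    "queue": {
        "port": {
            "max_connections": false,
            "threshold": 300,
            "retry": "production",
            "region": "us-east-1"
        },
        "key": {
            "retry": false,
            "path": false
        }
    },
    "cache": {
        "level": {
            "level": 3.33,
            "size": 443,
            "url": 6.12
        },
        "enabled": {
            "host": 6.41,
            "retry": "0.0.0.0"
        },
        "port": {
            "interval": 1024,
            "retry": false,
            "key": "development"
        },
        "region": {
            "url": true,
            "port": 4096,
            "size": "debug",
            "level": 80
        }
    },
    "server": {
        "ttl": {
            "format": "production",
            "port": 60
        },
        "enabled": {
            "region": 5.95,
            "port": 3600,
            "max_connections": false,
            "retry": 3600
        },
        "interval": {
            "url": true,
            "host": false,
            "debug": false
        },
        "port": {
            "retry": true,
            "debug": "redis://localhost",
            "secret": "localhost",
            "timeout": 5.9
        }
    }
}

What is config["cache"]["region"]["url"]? True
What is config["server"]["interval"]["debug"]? False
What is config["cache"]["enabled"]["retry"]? "0.0.0.0"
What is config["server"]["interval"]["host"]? False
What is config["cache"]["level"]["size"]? 443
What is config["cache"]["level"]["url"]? 6.12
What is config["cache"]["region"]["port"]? 4096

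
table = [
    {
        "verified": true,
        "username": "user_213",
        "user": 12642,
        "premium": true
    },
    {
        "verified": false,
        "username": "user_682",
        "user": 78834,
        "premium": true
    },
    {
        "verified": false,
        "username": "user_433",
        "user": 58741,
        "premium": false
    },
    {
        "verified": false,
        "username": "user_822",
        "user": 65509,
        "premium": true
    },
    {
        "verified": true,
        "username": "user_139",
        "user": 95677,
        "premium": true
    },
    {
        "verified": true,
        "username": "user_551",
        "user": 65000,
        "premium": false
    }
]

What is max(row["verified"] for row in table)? True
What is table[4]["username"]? "user_139"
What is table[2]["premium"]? False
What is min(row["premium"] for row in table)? False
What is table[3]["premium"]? True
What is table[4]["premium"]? True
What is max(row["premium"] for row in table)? True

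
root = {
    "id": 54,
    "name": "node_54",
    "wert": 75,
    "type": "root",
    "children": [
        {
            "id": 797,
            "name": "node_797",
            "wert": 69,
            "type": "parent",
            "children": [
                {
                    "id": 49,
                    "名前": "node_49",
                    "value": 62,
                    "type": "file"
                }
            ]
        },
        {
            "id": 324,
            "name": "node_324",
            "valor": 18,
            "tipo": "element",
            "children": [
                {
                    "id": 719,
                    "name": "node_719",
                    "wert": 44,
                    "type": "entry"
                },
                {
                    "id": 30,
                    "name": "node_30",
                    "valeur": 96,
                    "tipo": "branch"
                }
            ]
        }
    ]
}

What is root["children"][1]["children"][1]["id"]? 30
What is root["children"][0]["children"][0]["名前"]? "node_49"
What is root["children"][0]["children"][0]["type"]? "file"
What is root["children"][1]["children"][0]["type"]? "entry"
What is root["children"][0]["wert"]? 69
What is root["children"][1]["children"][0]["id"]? 719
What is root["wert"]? 75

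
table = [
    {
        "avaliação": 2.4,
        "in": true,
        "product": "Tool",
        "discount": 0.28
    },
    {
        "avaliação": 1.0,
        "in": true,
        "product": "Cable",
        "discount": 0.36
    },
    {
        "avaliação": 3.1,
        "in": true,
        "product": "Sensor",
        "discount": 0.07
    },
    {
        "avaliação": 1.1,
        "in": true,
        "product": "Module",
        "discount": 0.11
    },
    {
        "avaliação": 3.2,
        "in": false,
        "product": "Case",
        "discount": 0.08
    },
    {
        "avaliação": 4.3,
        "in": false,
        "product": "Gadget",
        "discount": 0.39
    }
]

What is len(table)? 6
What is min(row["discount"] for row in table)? 0.07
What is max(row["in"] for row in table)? True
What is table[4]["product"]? "Case"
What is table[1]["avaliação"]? 1.0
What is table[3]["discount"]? 0.11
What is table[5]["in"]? False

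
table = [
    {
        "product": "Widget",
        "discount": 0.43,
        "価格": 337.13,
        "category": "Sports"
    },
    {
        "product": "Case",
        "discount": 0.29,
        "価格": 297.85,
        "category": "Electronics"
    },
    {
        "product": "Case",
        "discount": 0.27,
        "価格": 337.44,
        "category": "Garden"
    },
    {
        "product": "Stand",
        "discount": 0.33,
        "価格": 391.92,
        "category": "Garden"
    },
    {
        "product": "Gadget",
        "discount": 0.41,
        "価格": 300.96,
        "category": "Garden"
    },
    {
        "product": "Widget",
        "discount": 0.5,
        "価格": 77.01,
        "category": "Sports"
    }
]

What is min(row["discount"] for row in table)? 0.27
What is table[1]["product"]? "Case"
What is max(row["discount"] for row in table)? 0.5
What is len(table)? 6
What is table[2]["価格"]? 337.44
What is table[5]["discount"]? 0.5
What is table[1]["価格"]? 297.85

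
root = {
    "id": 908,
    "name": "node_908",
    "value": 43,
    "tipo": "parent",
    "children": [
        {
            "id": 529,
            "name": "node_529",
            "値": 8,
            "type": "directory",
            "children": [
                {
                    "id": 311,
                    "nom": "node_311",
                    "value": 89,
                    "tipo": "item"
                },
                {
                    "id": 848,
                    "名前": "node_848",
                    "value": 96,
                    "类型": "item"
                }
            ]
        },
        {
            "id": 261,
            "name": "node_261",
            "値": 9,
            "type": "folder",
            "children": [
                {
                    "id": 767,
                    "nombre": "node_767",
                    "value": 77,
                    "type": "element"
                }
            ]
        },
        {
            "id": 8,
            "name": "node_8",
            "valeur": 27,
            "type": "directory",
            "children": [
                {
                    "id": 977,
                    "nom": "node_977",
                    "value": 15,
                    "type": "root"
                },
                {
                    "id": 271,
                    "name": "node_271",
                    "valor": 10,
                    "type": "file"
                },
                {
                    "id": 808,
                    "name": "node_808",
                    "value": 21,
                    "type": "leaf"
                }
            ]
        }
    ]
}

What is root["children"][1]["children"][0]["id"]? 767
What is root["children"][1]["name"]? "node_261"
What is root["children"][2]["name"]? "node_8"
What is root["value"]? 43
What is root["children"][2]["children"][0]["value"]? 15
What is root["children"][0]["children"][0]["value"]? 89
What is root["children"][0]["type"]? "directory"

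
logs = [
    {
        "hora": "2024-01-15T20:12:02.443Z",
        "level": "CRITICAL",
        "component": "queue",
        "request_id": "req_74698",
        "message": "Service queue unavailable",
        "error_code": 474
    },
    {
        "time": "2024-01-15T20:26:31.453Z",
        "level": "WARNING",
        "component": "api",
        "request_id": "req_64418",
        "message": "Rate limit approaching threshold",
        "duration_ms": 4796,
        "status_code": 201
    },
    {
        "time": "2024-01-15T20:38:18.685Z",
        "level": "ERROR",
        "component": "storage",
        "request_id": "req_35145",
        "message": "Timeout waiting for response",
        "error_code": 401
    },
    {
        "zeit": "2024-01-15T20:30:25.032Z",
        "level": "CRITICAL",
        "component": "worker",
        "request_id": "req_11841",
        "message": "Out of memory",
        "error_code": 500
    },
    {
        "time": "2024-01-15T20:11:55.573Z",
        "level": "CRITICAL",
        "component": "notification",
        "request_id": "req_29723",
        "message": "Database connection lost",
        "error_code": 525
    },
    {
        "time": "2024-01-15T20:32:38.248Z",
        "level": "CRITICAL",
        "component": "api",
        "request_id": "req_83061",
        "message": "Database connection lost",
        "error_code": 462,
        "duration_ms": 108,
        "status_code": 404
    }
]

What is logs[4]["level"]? "CRITICAL"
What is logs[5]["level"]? "CRITICAL"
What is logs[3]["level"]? "CRITICAL"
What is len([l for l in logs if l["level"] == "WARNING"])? 1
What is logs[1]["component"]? "api"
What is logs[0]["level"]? "CRITICAL"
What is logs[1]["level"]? "WARNING"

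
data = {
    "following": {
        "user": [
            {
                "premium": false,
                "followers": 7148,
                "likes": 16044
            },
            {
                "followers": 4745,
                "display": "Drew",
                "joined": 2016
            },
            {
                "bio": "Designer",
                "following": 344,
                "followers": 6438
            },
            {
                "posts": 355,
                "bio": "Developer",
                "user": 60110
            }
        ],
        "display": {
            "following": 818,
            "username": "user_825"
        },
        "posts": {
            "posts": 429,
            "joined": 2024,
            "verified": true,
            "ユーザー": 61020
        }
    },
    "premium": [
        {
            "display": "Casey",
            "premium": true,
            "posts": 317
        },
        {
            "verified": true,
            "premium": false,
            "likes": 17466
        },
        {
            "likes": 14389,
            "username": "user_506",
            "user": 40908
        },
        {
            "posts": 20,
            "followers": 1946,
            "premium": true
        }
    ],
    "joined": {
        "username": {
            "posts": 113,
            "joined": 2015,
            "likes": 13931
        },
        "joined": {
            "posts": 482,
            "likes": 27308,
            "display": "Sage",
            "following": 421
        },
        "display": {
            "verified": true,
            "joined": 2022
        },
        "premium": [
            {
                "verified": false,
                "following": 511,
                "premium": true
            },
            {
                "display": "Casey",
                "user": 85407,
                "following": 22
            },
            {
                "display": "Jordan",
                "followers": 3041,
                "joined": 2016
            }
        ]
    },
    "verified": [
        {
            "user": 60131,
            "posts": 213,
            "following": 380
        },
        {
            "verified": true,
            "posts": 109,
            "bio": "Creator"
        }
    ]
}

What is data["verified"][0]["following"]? 380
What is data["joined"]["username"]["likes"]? 13931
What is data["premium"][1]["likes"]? 17466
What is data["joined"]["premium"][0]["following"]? 511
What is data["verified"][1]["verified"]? True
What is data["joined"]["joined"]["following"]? 421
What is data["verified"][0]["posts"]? 213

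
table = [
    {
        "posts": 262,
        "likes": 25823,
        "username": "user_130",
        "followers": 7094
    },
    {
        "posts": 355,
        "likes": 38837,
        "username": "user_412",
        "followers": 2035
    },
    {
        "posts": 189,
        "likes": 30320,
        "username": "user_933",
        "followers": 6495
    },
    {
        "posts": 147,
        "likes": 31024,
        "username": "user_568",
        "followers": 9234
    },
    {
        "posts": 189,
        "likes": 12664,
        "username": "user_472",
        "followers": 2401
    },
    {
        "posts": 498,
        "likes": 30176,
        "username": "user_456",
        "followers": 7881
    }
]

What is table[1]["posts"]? 355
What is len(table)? 6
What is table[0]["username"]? "user_130"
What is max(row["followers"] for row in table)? 9234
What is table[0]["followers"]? 7094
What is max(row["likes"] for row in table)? 38837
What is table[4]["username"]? "user_472"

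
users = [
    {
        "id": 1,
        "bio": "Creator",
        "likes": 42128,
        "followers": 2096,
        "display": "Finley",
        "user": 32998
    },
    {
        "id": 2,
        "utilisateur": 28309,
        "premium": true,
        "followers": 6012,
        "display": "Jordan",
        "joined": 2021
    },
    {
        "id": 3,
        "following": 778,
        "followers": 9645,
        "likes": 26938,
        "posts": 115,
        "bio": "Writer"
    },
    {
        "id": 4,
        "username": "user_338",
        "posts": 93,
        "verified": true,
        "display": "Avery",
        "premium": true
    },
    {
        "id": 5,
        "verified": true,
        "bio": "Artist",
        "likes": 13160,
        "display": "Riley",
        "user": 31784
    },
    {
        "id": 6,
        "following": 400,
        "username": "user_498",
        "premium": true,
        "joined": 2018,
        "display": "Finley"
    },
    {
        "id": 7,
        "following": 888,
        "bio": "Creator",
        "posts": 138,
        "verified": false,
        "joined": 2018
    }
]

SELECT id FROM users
[1, 2, 3, 4, 5, 6, 7]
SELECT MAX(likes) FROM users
42128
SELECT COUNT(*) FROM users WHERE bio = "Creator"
2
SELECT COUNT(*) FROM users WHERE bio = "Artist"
1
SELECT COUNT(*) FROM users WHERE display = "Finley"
2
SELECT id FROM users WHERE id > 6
[7]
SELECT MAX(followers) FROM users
9645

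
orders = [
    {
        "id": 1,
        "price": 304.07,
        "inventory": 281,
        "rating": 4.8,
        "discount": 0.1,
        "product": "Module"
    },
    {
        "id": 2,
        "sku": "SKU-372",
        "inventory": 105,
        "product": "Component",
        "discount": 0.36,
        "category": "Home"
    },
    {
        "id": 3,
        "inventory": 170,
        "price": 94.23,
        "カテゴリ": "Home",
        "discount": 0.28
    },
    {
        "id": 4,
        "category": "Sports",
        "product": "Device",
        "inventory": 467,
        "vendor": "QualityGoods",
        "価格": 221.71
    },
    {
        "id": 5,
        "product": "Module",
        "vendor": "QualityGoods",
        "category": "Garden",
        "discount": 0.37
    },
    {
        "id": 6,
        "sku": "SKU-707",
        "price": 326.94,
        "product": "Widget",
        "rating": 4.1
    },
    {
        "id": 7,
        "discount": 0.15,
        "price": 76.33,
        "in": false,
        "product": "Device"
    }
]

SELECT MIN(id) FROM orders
1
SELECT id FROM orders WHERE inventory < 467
[1, 2, 3]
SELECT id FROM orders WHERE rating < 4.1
[]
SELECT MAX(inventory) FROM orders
467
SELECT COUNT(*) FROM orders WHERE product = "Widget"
1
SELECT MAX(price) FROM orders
326.94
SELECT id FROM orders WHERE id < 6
[1, 2, 3, 4, 5]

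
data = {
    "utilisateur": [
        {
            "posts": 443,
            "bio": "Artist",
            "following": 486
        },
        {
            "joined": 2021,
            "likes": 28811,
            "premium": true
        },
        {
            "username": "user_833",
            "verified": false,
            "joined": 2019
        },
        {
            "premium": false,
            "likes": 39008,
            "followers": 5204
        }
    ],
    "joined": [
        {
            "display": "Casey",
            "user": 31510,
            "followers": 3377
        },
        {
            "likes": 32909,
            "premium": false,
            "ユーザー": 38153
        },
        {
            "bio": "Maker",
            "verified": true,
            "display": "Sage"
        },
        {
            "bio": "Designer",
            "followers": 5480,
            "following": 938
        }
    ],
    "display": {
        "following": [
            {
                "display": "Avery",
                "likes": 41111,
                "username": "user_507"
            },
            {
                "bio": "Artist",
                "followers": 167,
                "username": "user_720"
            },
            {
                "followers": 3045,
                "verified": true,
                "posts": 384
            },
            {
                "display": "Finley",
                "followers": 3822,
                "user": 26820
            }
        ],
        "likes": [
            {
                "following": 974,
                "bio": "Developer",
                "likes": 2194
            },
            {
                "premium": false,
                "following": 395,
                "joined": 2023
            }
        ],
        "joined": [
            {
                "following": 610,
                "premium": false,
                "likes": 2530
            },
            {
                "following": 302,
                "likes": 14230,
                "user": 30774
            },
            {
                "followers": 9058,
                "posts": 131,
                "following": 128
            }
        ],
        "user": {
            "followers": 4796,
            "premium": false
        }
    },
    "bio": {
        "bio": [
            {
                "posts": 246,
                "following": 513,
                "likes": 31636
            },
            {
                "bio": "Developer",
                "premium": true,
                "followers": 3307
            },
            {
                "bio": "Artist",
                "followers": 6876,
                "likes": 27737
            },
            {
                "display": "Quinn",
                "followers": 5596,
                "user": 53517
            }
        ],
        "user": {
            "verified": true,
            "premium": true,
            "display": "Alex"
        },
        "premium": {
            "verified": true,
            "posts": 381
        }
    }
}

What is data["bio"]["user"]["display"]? "Alex"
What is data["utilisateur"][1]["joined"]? 2021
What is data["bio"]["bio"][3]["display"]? "Quinn"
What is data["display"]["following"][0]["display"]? "Avery"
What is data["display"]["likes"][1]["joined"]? 2023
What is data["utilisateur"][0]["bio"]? "Artist"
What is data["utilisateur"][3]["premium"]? False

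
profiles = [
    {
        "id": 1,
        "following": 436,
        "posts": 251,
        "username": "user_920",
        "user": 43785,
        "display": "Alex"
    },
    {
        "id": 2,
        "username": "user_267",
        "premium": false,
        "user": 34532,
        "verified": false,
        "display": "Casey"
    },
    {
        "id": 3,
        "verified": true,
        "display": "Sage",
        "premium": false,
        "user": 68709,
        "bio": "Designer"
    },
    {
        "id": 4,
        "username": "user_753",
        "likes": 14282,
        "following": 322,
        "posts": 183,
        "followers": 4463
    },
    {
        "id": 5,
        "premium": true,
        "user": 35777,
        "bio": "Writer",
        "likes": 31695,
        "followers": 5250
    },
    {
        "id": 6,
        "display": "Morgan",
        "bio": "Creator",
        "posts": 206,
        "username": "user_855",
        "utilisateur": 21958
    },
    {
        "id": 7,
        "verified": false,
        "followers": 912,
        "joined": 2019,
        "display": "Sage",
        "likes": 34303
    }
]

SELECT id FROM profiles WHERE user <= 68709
[1, 2, 3, 5]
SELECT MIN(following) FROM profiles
322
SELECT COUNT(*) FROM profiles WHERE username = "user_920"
1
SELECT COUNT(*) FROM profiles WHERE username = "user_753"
1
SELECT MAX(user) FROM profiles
68709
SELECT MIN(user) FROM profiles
34532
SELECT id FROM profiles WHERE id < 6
[1, 2, 3, 4, 5]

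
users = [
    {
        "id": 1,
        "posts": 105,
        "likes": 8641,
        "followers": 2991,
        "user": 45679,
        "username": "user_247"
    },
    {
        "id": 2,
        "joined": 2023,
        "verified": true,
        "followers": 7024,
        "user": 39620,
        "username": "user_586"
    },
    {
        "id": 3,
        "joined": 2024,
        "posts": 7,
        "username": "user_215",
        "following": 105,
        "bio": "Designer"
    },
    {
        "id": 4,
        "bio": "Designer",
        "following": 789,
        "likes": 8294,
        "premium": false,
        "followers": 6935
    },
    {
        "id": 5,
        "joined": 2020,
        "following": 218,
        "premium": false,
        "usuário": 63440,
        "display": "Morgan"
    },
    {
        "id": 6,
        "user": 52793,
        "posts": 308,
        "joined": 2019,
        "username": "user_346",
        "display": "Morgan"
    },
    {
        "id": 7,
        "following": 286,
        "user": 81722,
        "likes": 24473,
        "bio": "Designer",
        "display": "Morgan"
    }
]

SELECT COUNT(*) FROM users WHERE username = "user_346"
1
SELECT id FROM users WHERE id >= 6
[6, 7]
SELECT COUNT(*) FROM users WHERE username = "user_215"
1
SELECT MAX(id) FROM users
7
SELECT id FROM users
[1, 2, 3, 4, 5, 6, 7]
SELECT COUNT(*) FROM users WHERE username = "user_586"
1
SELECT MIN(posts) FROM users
7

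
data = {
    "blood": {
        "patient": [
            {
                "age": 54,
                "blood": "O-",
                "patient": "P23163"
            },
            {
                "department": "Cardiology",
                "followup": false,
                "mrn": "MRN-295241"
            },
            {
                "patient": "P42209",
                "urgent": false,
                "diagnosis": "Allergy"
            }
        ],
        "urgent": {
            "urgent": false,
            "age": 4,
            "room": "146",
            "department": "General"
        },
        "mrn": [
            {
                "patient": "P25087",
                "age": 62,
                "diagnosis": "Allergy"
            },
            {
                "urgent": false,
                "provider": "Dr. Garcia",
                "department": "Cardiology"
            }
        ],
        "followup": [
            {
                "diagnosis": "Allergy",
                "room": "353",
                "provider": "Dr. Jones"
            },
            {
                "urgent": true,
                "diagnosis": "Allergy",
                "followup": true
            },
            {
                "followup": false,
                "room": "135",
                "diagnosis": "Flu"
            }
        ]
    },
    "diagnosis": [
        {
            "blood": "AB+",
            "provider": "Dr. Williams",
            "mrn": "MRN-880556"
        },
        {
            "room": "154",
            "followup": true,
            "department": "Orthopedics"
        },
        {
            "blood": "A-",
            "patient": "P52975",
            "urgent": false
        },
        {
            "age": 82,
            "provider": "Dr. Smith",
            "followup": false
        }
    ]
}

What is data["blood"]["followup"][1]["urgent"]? True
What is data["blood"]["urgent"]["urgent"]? False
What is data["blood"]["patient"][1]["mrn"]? "MRN-295241"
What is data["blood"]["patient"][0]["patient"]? "P23163"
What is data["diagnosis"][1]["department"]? "Orthopedics"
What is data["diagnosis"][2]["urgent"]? False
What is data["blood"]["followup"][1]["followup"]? True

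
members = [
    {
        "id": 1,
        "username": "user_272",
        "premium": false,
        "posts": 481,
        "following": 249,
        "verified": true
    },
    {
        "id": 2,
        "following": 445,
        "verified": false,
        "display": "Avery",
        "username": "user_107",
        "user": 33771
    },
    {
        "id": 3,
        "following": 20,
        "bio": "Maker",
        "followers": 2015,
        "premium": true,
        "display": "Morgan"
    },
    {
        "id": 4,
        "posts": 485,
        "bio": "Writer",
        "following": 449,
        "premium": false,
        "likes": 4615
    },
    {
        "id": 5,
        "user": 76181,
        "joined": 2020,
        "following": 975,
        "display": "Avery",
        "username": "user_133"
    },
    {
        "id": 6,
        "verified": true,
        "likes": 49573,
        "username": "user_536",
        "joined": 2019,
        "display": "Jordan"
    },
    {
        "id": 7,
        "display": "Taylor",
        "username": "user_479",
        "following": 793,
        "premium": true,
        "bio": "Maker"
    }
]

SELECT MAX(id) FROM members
7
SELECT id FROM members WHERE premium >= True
[3, 7]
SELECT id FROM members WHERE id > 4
[5, 6, 7]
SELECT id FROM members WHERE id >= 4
[4, 5, 6, 7]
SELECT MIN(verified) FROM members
False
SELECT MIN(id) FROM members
1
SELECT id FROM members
[1, 2, 3, 4, 5, 6, 7]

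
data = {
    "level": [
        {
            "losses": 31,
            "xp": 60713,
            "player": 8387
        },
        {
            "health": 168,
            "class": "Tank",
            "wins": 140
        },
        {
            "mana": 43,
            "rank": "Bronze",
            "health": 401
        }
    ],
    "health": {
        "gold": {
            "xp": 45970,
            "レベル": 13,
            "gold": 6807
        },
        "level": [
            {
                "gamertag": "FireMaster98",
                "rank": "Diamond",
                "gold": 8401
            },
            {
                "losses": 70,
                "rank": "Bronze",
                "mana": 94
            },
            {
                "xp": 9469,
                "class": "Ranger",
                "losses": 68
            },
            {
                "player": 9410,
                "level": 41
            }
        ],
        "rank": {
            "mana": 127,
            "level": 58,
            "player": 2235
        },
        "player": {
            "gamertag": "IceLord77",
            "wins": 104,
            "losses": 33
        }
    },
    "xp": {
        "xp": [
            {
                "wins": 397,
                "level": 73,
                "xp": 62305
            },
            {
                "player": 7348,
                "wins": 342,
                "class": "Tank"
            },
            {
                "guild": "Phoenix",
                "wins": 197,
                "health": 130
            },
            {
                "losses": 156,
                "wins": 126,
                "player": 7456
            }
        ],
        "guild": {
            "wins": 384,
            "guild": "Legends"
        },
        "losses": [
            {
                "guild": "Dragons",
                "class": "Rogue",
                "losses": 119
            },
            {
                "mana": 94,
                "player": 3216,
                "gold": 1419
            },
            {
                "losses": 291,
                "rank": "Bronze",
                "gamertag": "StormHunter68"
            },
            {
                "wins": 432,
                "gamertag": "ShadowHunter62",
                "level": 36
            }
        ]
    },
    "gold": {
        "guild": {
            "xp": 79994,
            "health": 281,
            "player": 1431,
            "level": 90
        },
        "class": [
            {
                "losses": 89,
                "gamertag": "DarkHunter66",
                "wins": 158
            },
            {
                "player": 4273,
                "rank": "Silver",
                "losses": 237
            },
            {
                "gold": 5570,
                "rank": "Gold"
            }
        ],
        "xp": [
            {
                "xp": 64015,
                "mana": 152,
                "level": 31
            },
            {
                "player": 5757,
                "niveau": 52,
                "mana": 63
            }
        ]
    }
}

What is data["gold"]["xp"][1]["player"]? 5757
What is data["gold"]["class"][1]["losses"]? 237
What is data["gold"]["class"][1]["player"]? 4273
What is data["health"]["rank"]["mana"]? 127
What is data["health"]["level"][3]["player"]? 9410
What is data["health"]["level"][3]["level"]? 41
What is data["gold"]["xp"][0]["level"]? 31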